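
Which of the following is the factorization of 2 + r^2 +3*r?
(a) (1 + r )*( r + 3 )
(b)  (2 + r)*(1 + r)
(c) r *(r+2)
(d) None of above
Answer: b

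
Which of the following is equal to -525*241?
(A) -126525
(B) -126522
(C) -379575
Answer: A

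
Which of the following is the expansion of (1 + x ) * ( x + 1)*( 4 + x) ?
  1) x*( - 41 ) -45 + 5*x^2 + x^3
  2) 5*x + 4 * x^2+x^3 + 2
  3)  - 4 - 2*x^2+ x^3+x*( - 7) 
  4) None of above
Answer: 4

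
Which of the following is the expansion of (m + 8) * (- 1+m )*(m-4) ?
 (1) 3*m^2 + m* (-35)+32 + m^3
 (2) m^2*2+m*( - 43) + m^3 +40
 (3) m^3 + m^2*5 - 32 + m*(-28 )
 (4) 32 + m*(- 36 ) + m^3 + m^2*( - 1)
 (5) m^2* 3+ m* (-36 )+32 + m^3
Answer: 5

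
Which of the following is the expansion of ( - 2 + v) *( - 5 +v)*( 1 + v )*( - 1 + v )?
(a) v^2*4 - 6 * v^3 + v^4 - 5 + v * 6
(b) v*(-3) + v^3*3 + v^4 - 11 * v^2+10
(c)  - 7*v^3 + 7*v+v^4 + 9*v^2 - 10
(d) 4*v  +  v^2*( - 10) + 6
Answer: c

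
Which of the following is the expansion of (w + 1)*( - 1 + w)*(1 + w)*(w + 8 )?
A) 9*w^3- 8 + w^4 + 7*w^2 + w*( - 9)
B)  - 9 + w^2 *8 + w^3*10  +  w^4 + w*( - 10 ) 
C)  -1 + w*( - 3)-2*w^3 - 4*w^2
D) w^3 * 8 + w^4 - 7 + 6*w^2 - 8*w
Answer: A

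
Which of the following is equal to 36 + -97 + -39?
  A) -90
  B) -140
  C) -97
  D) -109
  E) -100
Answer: E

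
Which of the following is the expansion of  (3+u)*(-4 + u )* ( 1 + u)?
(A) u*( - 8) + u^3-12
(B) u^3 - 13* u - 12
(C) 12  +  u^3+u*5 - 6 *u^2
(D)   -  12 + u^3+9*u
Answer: B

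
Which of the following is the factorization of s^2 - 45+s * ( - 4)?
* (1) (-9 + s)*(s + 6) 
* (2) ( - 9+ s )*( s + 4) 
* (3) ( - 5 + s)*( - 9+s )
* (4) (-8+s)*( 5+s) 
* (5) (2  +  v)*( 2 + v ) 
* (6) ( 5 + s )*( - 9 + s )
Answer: 6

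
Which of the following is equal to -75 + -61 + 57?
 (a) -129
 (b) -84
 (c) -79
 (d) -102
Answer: c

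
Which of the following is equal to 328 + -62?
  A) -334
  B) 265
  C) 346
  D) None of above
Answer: D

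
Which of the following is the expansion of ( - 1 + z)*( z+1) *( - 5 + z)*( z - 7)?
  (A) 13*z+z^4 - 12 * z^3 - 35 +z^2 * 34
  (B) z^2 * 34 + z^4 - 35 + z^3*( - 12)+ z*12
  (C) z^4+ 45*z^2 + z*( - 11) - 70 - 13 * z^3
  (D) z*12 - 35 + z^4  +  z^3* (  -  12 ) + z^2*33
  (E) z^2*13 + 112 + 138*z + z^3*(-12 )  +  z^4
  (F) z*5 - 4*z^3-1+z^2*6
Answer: B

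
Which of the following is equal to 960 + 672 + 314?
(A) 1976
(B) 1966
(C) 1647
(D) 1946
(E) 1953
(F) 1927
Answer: D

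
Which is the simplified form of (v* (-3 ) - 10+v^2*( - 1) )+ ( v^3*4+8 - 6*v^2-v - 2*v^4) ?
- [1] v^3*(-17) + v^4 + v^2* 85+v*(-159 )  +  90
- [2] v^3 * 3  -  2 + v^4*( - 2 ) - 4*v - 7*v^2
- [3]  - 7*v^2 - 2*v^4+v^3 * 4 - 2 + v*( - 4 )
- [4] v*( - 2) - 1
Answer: 3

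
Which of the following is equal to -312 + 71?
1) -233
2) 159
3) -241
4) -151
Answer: 3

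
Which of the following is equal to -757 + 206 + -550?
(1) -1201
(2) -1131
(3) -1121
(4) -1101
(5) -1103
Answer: 4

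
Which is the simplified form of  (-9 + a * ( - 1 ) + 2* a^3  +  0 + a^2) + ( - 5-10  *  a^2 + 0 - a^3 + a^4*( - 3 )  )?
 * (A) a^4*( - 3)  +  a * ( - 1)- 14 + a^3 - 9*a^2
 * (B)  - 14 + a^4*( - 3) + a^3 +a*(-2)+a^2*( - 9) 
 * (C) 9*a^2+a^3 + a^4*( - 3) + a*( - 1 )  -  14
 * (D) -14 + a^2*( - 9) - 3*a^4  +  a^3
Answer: A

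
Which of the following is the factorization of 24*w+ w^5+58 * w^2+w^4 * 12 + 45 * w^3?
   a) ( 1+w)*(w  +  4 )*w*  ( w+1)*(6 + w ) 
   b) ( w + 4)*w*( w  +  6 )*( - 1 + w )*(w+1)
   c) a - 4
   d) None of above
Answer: a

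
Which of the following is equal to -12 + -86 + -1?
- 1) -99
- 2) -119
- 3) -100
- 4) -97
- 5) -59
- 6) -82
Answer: 1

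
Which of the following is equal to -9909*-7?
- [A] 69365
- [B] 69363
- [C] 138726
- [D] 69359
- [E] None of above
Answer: B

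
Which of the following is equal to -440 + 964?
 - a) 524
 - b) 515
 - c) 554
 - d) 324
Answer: a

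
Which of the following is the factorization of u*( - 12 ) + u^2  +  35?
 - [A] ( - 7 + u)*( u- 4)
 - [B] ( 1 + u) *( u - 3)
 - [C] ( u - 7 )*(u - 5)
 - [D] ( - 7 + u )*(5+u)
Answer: C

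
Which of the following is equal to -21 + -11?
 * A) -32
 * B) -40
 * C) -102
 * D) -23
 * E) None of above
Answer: A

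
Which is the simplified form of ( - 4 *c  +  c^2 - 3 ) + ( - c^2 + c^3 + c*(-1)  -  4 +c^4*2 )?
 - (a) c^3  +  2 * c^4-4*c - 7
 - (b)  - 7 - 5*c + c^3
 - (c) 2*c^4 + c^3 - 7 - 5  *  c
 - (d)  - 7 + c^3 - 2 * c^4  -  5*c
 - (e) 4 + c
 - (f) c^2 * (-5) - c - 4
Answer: c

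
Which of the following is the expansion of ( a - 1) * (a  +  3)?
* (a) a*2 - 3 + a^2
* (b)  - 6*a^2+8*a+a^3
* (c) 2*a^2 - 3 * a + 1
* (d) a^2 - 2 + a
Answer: a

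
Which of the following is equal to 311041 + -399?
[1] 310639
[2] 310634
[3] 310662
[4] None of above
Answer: 4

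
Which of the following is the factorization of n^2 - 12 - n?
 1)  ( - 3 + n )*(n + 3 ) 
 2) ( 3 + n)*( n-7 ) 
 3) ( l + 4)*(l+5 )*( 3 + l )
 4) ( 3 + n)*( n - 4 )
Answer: 4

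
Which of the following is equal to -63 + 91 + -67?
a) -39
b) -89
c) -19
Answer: a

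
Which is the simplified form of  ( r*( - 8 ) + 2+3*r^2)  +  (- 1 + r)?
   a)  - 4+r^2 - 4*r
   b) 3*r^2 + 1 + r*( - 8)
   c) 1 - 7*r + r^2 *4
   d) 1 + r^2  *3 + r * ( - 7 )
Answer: d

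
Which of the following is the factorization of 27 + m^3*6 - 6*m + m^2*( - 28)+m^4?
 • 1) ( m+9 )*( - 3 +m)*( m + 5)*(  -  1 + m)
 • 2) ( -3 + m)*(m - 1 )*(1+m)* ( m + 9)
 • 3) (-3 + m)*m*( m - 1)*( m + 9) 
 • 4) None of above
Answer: 2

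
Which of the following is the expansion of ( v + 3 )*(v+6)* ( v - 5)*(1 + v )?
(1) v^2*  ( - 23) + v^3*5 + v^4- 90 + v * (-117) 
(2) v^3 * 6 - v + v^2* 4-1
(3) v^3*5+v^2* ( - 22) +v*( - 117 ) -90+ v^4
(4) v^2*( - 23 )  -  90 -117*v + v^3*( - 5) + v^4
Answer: 1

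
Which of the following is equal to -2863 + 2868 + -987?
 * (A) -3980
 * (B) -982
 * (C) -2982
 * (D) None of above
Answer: B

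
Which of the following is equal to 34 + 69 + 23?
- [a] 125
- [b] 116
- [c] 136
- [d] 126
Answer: d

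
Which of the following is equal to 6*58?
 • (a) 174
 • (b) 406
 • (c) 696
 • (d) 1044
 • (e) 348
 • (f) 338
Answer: e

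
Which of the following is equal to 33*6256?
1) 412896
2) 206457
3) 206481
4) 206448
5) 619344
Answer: 4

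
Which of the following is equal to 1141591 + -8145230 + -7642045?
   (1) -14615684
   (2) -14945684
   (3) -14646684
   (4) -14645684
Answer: 4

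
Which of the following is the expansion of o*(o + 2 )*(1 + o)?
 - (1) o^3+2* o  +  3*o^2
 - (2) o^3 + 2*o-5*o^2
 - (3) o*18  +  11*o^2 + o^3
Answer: 1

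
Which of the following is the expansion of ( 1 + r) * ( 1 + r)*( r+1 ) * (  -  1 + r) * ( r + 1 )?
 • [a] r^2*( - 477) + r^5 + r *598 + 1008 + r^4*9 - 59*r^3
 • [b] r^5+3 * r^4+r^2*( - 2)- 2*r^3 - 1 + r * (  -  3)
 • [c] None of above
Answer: c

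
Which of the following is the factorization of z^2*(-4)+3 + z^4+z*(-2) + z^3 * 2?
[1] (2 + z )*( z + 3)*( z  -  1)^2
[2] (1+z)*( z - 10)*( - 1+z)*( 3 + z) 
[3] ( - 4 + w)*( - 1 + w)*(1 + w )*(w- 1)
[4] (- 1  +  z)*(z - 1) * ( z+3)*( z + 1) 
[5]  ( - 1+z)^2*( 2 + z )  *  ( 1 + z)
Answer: 4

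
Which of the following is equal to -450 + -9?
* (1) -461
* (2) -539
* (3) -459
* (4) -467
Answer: 3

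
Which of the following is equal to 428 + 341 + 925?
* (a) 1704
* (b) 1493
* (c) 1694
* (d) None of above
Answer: c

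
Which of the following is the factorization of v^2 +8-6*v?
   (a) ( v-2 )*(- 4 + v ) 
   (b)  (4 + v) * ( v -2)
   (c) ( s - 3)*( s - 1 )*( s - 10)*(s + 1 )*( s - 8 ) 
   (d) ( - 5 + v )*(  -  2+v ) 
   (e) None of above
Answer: a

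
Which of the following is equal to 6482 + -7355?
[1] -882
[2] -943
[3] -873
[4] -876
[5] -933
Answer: 3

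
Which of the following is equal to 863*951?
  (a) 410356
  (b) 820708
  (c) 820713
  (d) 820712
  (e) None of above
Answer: c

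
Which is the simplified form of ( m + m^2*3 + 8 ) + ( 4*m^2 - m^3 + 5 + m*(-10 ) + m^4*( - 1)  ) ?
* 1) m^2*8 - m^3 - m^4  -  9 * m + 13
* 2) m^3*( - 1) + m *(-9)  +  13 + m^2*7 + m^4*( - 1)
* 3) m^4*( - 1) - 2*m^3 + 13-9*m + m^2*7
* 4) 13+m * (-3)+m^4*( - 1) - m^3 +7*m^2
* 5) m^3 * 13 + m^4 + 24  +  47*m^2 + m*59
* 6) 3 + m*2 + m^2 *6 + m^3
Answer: 2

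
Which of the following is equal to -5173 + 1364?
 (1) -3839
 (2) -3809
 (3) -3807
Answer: 2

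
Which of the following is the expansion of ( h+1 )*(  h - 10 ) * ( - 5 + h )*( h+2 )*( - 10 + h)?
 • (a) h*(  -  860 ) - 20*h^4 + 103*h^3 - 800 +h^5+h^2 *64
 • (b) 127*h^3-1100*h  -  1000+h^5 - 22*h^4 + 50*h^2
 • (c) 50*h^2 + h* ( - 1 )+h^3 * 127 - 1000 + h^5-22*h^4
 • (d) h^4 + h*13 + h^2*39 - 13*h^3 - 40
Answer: b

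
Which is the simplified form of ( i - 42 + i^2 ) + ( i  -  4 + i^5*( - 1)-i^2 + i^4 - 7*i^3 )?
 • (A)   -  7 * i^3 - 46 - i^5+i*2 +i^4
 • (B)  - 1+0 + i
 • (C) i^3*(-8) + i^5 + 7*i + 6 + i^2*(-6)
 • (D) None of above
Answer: A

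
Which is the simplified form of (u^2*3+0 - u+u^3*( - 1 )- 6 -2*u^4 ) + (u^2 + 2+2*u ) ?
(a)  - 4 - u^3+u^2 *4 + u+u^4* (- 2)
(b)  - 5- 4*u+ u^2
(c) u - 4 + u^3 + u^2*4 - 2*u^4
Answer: a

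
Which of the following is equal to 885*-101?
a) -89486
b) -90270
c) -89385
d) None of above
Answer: c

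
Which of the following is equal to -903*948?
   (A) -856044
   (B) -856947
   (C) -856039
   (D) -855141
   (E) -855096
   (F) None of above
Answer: A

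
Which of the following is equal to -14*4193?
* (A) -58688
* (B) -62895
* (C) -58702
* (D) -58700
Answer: C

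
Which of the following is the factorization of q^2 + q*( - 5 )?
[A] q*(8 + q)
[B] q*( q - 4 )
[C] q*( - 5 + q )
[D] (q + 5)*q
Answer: C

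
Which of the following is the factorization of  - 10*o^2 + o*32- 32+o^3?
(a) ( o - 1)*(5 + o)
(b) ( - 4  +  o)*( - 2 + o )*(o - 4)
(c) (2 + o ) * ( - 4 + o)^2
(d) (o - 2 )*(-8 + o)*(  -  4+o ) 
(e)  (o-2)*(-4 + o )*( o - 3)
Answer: b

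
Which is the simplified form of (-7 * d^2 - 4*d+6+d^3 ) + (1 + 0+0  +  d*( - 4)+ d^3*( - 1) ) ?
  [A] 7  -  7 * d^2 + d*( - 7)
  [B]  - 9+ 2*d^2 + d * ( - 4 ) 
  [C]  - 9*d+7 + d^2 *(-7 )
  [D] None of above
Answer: D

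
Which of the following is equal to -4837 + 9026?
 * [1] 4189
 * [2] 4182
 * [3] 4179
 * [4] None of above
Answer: 1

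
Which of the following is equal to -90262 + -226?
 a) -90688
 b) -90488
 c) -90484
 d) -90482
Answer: b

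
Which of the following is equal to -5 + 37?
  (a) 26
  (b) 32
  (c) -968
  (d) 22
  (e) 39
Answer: b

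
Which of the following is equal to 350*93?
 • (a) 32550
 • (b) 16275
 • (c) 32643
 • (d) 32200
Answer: a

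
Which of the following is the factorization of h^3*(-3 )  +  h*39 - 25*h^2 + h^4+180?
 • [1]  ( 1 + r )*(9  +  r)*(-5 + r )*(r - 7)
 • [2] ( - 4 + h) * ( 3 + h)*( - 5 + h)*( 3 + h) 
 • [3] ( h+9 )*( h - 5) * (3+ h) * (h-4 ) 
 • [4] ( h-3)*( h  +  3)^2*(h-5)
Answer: 2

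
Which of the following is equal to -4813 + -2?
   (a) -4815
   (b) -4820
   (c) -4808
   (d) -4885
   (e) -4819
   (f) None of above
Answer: a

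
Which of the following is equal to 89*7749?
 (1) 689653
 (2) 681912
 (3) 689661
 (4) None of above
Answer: 3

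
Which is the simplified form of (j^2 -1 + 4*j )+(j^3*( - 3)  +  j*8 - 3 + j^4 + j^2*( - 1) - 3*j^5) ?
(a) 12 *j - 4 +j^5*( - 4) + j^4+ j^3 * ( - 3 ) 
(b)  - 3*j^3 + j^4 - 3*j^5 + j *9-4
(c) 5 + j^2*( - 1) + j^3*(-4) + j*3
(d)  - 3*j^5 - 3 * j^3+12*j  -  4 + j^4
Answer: d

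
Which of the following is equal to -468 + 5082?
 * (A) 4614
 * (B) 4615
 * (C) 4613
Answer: A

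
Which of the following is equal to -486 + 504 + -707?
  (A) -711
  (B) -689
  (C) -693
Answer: B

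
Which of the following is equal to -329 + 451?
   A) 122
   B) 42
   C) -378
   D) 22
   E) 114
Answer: A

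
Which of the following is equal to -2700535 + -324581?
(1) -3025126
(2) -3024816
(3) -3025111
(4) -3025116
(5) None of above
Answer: 4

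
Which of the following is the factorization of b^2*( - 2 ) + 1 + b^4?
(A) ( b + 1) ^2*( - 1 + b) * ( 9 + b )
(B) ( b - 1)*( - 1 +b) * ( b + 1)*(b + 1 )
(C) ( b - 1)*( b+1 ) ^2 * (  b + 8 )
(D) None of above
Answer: B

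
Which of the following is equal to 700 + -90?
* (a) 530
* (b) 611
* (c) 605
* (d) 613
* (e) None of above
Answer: e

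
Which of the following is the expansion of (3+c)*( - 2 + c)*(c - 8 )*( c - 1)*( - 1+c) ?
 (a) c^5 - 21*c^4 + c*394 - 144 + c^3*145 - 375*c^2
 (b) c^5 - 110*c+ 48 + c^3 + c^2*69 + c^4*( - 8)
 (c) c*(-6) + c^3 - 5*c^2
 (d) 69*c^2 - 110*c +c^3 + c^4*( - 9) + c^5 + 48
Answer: d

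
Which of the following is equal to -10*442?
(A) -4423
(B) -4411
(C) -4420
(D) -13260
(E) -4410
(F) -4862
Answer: C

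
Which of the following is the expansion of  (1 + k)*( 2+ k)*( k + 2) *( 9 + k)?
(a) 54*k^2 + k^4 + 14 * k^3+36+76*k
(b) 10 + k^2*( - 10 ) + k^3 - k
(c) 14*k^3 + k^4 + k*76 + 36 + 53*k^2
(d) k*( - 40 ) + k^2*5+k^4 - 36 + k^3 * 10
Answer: c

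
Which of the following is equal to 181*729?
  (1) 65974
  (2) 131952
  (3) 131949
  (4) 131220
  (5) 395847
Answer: 3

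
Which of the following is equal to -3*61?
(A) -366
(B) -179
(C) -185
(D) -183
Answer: D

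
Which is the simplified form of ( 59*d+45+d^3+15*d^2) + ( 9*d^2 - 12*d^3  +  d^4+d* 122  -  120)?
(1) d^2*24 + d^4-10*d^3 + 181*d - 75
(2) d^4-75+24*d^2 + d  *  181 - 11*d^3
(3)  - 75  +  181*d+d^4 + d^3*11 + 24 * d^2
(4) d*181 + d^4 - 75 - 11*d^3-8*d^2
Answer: 2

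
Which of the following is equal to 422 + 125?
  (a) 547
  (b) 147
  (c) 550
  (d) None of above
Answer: a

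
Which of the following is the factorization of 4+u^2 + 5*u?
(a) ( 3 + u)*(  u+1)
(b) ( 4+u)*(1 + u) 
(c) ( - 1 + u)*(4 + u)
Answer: b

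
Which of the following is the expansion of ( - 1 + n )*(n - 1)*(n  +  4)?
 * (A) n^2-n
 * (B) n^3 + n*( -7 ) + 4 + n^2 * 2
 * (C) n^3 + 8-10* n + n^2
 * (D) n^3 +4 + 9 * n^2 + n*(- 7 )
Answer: B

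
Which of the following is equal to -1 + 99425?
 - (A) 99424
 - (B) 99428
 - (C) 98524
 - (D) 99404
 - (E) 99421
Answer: A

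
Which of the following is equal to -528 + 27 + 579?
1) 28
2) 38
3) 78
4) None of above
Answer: 3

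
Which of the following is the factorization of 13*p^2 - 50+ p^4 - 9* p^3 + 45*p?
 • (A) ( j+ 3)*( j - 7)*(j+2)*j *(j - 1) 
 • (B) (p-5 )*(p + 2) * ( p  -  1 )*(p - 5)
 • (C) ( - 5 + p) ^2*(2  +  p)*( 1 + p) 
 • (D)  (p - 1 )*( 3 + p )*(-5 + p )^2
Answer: B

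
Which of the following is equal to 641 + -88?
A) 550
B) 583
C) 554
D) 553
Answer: D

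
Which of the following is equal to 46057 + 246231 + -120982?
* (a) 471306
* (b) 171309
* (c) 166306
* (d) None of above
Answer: d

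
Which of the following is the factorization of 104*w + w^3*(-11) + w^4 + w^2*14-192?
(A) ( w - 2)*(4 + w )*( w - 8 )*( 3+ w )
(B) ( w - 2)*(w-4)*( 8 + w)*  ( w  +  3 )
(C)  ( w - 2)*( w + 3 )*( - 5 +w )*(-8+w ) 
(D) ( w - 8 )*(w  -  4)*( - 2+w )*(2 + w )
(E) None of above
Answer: E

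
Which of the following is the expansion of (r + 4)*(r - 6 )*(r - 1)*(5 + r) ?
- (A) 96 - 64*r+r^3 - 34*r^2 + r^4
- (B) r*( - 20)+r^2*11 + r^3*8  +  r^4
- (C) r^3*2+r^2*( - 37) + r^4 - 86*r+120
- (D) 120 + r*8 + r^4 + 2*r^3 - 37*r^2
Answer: C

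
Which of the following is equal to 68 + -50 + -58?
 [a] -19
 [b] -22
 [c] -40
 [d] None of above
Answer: c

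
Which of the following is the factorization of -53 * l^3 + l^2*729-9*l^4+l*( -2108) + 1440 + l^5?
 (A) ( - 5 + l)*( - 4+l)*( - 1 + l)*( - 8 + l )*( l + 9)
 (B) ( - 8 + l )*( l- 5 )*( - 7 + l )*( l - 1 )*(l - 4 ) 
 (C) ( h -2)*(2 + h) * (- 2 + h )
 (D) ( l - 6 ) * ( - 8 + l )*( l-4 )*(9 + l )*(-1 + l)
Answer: A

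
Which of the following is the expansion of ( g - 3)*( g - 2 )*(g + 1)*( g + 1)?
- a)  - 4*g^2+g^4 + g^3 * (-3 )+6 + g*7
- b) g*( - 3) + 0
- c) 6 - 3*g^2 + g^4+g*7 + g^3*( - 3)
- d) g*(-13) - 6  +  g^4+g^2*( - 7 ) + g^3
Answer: c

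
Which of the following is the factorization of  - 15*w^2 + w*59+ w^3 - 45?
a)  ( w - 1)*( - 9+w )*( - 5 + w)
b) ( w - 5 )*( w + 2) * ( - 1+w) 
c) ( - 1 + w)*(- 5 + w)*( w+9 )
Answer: a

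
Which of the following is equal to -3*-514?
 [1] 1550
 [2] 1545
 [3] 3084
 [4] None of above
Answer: 4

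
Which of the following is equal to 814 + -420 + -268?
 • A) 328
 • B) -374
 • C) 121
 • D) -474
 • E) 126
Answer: E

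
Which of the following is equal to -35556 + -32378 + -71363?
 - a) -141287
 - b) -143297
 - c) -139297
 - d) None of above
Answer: c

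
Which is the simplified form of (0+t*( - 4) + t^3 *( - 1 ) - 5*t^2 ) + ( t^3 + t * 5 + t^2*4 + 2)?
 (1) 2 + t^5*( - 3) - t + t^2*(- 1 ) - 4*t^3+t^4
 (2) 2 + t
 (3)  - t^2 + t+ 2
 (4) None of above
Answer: 3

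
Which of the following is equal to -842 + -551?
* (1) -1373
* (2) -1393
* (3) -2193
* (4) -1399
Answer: 2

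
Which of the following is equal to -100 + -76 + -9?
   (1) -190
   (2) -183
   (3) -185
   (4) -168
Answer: 3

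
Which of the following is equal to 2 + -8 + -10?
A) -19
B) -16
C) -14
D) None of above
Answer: B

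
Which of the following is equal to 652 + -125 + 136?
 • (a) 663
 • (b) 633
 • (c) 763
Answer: a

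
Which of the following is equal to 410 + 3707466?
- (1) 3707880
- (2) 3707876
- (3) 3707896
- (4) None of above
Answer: 2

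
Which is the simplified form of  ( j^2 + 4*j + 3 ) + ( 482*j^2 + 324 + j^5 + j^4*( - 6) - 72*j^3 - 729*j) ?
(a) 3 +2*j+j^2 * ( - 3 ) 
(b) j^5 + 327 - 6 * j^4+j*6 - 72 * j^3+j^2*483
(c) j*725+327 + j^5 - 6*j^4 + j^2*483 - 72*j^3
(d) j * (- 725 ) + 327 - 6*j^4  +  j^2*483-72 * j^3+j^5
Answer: d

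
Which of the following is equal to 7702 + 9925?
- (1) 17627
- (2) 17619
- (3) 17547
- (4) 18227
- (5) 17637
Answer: 1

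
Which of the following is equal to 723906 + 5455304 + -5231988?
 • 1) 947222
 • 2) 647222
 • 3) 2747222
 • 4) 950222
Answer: 1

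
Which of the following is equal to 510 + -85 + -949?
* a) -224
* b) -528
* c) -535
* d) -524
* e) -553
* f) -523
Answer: d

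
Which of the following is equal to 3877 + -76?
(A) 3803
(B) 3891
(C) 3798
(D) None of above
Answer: D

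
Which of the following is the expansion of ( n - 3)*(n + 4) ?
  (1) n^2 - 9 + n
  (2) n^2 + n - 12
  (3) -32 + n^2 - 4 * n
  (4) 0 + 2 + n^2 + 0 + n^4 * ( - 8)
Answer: 2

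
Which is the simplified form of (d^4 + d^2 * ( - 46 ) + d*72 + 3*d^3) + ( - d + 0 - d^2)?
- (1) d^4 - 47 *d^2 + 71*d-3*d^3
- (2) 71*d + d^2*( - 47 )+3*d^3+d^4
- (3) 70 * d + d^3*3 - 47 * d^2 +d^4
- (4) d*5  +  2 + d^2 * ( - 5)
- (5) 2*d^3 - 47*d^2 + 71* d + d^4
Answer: 2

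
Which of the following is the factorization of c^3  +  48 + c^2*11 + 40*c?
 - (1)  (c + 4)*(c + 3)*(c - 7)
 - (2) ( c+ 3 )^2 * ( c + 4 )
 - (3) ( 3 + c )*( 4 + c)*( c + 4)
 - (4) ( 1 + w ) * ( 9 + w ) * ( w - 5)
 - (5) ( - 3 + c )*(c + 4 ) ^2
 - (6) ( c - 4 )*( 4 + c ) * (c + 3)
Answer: 3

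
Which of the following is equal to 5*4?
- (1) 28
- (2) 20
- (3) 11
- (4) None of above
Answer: 2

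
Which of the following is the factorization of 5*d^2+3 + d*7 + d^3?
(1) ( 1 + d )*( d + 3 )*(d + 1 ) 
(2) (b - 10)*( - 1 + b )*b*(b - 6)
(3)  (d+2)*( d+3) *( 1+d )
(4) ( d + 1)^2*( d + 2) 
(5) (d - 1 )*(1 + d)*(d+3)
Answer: 1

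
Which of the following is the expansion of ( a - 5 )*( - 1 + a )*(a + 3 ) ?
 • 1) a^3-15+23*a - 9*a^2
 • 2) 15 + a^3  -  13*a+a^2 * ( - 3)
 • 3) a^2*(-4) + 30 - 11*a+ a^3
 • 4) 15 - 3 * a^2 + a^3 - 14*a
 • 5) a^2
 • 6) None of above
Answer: 2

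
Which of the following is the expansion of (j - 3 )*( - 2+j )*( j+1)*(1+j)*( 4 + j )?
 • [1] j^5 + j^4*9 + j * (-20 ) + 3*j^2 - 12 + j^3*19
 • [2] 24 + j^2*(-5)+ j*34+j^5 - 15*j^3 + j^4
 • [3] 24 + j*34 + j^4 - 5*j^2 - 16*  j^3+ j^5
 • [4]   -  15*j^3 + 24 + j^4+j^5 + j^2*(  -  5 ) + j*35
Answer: 2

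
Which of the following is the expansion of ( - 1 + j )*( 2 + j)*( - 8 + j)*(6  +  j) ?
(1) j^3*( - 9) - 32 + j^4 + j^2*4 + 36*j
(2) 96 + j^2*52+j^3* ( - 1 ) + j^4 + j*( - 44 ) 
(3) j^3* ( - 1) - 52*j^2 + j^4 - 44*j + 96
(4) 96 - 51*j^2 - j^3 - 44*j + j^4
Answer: 3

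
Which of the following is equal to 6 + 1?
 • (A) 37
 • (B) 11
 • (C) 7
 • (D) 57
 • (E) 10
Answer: C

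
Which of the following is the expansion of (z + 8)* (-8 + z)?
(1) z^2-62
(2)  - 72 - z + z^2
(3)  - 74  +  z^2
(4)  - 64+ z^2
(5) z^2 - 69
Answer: 4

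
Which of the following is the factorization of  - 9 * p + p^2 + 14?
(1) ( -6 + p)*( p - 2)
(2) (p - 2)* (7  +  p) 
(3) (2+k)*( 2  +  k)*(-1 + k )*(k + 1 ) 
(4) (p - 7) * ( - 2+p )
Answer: 4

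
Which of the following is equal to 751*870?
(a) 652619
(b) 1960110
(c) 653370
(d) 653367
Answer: c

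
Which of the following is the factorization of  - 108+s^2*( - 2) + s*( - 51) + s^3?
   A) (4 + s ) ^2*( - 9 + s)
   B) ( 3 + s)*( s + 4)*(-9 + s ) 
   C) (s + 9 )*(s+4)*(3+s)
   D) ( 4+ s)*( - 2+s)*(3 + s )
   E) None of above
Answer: B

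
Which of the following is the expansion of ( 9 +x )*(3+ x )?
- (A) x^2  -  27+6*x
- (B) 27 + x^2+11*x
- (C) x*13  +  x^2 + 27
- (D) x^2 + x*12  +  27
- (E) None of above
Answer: D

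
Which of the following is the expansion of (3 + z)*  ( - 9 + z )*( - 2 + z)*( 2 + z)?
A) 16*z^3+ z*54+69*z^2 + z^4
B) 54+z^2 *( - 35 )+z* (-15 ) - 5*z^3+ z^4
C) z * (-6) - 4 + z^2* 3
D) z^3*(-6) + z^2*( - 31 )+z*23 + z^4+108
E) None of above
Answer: E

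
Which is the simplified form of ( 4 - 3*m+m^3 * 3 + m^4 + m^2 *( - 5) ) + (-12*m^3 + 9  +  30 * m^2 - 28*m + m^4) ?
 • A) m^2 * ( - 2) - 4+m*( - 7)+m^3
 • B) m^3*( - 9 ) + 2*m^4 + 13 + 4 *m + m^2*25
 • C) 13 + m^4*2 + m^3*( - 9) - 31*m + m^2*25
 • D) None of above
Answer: C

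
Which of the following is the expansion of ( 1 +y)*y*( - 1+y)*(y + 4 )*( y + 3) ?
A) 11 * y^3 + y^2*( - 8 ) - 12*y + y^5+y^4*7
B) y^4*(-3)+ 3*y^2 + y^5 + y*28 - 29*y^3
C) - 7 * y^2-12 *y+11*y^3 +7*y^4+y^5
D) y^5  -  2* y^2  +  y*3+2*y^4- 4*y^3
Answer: C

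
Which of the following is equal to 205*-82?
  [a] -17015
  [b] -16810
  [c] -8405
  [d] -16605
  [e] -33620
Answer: b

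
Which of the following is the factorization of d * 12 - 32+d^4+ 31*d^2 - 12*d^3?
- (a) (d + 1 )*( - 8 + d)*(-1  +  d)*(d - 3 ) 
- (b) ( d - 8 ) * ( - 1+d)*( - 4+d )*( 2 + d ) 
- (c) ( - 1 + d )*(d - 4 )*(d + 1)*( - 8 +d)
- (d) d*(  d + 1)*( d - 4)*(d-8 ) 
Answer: c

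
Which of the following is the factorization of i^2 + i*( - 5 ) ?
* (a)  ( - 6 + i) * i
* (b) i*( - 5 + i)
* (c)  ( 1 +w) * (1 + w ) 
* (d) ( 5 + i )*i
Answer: b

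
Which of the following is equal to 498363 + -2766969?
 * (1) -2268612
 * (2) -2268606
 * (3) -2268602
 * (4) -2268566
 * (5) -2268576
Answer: 2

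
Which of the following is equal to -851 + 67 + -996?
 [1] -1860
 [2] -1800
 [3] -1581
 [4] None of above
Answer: 4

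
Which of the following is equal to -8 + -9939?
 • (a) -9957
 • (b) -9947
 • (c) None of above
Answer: b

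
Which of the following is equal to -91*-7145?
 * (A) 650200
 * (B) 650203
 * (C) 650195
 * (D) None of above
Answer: C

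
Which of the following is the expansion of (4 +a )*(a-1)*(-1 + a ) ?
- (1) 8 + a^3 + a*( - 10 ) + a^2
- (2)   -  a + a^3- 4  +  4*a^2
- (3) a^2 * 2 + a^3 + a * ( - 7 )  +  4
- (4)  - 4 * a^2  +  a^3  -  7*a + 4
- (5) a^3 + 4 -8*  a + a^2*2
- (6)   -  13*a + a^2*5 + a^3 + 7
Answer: 3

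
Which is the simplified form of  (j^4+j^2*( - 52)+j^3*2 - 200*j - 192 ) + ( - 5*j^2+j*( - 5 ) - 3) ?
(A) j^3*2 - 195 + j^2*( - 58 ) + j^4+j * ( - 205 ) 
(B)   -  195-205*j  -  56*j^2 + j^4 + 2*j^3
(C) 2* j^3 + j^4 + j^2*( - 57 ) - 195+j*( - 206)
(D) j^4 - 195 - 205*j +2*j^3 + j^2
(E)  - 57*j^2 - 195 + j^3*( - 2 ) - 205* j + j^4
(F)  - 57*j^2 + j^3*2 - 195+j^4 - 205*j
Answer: F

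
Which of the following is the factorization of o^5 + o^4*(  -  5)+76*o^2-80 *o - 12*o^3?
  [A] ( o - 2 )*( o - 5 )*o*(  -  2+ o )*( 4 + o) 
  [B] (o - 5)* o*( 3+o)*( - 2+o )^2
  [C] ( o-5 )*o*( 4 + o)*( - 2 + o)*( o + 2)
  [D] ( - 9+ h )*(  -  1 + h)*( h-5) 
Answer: A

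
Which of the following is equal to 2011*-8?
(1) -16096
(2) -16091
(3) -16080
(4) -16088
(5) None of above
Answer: 4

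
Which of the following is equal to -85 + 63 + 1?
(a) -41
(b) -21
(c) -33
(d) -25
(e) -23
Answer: b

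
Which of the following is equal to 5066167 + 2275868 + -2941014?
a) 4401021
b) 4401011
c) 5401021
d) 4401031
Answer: a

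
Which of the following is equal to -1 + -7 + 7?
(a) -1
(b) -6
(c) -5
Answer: a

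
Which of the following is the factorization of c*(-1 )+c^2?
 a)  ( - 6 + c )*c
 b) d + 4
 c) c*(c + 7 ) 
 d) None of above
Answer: d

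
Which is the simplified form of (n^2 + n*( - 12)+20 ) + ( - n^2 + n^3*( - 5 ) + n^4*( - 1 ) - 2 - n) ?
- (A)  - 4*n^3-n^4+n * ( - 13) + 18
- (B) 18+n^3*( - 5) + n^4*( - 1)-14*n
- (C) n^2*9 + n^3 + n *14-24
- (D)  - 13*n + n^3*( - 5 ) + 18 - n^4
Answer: D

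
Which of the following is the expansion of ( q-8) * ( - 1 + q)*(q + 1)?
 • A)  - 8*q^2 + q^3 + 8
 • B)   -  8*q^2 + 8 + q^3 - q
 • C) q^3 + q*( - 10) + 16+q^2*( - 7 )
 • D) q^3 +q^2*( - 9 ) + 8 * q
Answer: B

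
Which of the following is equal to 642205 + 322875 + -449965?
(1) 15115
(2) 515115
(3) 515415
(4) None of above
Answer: 2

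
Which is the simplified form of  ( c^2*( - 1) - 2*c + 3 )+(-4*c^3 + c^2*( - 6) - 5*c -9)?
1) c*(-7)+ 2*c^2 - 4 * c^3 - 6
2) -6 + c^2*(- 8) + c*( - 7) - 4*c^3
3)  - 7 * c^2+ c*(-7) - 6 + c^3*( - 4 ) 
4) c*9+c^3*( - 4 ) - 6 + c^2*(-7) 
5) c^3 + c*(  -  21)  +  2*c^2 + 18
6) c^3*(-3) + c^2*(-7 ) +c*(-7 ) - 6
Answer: 3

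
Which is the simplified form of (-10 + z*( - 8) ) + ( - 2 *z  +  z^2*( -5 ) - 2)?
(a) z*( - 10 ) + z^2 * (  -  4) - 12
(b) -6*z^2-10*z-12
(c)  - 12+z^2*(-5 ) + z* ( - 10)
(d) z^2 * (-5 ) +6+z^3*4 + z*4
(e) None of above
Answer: c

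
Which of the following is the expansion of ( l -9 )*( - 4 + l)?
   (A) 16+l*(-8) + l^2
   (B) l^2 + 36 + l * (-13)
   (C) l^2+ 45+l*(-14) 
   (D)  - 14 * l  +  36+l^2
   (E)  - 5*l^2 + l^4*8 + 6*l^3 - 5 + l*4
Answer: B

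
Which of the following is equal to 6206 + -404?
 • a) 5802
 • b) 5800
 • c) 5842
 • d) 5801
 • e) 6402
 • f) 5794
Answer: a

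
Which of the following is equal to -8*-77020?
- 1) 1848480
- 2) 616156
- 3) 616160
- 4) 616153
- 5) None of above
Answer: 3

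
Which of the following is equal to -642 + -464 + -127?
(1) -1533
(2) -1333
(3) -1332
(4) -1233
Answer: 4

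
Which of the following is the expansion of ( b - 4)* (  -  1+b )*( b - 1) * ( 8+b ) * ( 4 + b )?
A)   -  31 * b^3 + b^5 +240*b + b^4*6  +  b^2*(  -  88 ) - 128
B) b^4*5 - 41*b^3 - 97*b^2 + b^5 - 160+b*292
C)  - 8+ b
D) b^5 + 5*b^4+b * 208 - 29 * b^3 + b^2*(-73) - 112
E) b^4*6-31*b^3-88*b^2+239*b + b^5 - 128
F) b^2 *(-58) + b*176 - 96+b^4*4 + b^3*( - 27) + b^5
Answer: A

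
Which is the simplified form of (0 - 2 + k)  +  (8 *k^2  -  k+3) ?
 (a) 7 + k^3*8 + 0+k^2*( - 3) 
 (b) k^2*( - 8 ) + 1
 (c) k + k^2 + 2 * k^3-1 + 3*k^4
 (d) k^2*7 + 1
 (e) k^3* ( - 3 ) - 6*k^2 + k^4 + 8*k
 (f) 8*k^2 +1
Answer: f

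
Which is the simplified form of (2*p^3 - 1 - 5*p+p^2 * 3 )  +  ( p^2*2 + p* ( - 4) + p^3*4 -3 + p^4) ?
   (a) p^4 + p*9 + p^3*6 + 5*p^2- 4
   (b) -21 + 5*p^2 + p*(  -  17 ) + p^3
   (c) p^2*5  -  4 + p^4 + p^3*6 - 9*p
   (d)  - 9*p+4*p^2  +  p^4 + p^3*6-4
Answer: c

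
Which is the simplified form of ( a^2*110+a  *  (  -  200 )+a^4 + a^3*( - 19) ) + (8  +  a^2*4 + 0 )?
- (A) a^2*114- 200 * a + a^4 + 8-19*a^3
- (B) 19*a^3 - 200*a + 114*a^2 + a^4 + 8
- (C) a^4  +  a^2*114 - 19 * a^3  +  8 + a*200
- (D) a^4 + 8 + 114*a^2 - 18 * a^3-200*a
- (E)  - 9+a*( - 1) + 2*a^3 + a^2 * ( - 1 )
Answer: A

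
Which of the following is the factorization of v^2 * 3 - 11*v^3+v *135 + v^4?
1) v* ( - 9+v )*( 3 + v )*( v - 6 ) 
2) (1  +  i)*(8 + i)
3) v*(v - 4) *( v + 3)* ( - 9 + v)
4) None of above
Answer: 4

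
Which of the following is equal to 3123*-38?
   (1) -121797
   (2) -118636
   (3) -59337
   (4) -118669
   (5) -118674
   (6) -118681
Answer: 5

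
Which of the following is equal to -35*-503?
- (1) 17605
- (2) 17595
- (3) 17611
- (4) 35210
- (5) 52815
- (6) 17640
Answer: 1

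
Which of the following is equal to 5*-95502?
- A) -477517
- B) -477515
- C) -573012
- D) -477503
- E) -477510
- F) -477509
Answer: E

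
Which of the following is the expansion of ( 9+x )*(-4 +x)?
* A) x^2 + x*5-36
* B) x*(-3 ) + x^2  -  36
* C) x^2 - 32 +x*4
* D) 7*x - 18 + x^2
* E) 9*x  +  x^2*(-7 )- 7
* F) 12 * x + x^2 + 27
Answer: A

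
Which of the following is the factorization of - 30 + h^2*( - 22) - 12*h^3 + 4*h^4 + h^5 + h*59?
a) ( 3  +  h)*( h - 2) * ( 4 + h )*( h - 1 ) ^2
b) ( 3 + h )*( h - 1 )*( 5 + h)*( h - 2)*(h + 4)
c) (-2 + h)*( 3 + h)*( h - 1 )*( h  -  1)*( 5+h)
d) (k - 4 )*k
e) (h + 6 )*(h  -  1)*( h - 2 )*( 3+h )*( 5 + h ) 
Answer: c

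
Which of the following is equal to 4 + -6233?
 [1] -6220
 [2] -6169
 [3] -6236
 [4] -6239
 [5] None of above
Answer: 5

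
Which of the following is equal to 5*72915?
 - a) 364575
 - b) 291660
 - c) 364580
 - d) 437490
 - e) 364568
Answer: a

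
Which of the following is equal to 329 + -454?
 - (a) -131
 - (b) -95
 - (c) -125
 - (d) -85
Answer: c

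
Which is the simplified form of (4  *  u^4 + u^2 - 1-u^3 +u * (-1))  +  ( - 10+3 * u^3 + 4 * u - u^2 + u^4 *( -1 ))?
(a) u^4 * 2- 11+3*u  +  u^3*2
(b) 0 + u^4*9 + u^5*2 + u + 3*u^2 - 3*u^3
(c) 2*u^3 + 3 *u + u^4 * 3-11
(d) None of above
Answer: c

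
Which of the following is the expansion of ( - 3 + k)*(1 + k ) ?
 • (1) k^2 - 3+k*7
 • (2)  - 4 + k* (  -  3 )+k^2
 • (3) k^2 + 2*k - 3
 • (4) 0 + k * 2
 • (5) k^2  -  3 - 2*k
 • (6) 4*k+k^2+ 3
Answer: 5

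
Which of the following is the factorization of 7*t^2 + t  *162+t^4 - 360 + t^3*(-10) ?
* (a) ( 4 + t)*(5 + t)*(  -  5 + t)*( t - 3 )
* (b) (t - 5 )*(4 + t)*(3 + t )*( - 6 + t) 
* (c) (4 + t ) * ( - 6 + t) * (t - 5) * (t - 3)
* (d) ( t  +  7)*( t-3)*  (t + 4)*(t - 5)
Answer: c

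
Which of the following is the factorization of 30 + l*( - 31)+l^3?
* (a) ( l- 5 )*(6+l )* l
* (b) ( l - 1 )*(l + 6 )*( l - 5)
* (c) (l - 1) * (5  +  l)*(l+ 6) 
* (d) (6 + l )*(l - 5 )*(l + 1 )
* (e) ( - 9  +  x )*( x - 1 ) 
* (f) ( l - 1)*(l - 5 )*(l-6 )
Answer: b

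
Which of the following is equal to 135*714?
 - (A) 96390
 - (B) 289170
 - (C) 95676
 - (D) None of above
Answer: A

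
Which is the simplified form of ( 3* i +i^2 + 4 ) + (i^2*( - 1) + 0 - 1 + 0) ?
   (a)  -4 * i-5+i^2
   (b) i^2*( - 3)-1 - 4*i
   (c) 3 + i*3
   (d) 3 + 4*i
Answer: c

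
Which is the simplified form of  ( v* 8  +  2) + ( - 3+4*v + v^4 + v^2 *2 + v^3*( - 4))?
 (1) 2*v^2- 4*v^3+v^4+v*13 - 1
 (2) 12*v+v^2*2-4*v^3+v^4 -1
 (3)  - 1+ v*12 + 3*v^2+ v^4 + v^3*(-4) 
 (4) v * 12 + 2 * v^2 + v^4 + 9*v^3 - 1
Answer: 2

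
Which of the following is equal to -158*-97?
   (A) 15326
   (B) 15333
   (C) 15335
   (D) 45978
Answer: A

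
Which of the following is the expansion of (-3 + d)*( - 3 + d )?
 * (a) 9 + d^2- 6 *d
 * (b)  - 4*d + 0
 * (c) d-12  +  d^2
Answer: a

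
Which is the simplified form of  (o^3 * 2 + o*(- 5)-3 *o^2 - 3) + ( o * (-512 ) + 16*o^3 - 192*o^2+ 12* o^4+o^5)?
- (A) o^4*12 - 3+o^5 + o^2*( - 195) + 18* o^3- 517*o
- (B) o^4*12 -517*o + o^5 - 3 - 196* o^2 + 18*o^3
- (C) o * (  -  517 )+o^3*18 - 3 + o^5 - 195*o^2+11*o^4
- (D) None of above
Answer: A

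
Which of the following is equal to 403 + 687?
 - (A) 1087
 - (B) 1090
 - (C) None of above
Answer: B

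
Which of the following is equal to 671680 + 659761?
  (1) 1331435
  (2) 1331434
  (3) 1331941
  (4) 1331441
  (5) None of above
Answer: 4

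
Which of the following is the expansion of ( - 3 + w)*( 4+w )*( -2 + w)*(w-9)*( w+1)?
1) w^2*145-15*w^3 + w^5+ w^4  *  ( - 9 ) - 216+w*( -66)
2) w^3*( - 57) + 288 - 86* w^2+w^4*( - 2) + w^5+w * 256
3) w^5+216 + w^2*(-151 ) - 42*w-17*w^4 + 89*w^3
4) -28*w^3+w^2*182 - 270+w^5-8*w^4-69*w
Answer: 1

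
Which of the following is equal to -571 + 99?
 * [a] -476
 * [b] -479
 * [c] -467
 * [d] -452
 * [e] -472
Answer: e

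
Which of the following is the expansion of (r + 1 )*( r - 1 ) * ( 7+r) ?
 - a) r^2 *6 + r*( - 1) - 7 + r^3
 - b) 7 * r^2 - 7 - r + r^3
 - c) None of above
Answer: b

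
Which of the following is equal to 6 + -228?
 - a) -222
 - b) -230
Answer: a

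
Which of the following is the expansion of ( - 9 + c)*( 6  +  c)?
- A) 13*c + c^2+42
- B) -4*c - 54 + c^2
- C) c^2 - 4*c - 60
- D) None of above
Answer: D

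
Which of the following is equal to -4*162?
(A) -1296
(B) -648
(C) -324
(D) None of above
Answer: B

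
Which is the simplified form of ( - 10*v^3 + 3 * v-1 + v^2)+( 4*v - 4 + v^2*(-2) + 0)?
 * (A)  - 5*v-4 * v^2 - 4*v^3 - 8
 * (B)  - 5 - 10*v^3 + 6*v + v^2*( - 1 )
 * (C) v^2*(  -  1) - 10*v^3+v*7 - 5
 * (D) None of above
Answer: C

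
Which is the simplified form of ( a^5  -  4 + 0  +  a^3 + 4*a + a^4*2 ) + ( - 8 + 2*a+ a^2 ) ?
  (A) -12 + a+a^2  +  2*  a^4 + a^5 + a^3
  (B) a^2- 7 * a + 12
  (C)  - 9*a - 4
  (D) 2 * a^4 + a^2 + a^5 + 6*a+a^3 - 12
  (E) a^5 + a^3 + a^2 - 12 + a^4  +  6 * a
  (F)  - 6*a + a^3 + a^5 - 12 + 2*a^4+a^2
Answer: D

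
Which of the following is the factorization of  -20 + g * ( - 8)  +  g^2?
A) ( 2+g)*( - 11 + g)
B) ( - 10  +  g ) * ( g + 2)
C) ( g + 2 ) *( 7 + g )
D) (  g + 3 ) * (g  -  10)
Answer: B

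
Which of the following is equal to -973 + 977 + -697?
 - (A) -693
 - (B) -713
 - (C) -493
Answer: A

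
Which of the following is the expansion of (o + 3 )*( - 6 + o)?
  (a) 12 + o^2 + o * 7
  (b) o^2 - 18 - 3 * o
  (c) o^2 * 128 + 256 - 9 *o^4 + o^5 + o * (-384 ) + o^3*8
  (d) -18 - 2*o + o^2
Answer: b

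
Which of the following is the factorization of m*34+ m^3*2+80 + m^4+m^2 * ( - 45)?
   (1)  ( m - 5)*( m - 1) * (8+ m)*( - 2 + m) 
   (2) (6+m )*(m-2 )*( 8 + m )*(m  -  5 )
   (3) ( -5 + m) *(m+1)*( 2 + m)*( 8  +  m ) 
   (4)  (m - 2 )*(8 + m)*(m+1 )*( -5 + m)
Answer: 4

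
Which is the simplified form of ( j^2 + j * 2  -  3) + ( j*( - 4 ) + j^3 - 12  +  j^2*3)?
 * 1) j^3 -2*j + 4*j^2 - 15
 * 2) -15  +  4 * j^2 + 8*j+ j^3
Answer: 1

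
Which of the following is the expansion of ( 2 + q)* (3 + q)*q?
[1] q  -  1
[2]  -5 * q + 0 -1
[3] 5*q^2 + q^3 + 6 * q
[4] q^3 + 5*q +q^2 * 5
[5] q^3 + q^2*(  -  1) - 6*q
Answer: 3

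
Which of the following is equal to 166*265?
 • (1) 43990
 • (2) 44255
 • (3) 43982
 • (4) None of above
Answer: 1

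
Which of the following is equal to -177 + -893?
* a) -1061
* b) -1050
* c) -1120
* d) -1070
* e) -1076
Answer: d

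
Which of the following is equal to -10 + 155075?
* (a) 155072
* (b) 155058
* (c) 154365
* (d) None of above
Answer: d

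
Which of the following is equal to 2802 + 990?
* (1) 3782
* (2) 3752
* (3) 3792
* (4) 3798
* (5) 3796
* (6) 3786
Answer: 3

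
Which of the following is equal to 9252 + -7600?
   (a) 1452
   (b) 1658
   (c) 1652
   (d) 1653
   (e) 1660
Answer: c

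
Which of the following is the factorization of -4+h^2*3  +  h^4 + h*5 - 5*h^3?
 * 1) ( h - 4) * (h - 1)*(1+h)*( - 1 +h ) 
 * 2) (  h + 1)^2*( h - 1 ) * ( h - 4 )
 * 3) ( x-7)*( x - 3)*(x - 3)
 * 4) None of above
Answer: 1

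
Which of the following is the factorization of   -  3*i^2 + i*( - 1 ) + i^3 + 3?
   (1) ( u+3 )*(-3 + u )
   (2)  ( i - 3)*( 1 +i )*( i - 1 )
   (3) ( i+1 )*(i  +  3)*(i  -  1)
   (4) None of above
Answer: 2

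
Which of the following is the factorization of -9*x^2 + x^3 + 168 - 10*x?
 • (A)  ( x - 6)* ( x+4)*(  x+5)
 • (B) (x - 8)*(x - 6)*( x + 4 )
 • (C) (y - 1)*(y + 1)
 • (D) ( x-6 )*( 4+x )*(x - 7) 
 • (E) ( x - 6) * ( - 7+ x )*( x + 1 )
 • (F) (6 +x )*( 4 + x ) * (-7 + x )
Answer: D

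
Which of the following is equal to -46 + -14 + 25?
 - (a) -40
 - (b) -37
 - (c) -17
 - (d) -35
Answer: d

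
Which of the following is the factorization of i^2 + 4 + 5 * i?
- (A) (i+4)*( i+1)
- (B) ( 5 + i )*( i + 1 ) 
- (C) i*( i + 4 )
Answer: A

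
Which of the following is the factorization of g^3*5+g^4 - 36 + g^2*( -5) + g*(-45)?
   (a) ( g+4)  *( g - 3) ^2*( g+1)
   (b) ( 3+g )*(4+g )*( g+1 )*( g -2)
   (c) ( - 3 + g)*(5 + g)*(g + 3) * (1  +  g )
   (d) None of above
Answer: d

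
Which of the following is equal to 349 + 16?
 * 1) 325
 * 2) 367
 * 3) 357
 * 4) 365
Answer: 4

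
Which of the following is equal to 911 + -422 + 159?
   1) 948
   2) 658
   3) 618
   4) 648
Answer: 4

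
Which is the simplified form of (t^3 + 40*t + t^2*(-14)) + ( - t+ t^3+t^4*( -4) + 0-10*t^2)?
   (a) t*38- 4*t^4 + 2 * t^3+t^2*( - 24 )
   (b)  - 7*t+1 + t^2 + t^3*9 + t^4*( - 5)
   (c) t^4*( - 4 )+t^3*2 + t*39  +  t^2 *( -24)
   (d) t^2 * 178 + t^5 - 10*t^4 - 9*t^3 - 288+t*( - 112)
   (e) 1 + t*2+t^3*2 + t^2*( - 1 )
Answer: c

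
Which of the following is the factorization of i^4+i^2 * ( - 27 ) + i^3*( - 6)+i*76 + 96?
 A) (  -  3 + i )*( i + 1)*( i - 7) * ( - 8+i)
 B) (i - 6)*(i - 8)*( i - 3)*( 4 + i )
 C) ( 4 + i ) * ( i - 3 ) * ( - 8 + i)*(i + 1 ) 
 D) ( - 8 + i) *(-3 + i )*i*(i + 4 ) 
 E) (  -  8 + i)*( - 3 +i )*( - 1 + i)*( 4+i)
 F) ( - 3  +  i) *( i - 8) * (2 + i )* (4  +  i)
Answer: C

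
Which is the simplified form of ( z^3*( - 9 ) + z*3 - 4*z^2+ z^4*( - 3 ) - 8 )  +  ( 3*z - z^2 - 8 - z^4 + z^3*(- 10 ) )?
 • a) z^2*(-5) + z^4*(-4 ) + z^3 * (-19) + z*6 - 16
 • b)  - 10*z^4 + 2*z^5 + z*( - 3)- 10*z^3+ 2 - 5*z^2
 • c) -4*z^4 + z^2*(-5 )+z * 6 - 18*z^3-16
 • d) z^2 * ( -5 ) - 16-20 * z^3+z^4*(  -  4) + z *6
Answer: a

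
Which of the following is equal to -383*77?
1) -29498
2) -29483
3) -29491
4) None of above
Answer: 3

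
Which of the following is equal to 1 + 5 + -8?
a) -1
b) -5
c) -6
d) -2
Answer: d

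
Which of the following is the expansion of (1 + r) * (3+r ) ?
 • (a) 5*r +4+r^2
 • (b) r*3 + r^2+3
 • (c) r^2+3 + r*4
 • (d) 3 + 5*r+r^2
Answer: c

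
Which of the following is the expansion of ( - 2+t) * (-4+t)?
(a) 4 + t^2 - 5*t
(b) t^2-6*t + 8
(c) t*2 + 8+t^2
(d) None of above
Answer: b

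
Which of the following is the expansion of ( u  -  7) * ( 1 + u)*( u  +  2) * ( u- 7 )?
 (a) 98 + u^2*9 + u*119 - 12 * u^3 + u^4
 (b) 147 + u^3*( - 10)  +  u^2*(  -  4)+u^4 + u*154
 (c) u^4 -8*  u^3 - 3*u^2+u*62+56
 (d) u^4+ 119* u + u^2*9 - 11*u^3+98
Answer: d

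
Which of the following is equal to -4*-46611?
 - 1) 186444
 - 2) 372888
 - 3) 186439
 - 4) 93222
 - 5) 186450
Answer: 1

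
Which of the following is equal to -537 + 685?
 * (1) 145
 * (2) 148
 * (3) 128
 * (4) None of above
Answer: 2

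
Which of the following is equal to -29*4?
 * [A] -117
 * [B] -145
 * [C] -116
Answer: C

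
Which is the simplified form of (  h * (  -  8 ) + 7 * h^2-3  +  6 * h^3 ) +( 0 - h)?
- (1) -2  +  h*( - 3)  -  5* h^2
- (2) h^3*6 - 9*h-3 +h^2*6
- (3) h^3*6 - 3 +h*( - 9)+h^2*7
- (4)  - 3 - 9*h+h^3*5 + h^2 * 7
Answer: 3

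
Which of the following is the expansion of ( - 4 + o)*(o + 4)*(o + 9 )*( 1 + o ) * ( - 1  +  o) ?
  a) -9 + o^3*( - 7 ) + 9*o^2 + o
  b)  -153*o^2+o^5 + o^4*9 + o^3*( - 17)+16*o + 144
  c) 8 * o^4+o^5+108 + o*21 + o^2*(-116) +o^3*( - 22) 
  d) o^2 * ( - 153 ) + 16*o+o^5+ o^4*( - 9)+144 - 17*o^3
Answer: b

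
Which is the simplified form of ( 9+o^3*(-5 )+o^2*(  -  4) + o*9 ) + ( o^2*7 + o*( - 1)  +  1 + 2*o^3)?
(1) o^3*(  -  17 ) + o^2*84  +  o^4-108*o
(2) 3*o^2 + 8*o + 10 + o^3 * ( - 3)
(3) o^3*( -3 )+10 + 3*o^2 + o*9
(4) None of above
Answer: 2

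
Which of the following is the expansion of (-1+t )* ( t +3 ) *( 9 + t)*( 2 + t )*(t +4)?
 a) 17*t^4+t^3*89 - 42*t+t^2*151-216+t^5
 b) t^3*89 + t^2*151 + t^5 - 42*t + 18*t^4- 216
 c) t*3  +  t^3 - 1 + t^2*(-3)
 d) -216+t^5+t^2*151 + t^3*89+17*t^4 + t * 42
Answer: a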